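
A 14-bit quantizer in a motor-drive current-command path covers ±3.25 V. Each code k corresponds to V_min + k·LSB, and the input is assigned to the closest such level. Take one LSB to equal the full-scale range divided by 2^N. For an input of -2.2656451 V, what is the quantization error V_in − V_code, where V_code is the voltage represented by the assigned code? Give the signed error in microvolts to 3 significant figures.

Full-scale range = 3.25 V − (-3.25 V) = 6.5 V. LSB = 6.5 V / 2^14 ≈ 396.7 µV.
(-2.2656451 − (-3.25)) / LSB = 0.9843549 × 16384/6.5 = 2481.1801. Nearest integer: k = 2481.
Reconstructed level: -3.25 + 2481 × 6.5/16384 V = -2.2657165527 V.
V_in − V_code = -2.2656451 − (-2.2657165527) = +71.5 µV.

+71.5 µV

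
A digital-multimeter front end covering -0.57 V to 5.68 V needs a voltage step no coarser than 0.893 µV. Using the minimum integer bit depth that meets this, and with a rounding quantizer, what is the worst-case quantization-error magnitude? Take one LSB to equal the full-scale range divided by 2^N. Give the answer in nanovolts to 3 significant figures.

The full-scale span is 5.68 − (-0.57) = 6.25 V.
Need 2^N ≥ 6.25 V / 0.893 µV = 6.999e6 → N_min = 23.
Step size = 6.25/8388608 V = 0.74506 µV.
|e|_max = LSB/2 = 373 nV.

373 nV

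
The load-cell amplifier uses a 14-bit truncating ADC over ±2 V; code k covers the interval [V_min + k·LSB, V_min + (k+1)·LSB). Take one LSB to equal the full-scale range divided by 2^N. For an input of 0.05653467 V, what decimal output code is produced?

The full-scale span is 2 − (-2) = 4 V. LSB = 4 V / 2^14 ≈ 244.1 µV.
(V_in − V_min) × 2^14/range = (0.05653467 − (-2)) × 16384/4 = 8423.566.
Floor → code = 8423.

8423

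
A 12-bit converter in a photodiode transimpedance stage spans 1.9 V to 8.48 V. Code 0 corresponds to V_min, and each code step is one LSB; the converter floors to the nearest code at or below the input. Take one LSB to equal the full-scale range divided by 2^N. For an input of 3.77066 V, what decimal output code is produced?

Full-scale range = 8.48 V − (1.9 V) = 6.58 V. LSB = 6.58 V / 2^12 ≈ 1.606 mV.
(V_in − V_min) × 2^12/range = (3.77066 − (1.9)) × 4096/6.58 = 1164.472.
Floor → code = 1164.

1164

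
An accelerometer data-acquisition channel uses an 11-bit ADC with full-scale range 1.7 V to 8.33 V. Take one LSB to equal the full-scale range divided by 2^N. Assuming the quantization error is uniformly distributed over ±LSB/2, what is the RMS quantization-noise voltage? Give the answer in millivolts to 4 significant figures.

0.9345 mV

Span: 8.33 V − (1.7 V) = 6.63 V.
Step size = 6.63/2048 V = 3.23730 mV.
RMS of a uniform error over width LSB is LSB/√12 = 0.9345 mV.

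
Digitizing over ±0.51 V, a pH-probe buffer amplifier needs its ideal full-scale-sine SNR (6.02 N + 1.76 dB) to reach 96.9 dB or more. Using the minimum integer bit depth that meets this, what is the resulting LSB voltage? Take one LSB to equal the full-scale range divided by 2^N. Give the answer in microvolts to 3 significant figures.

Full-scale range = 0.51 V − (-0.51 V) = 1.02 V.
Required N = ⌈(96.9 − 1.76)/6.02⌉ = ⌈15.804⌉ = 16.
LSB = 1.02 V ÷ 2^16 = 1.02/65536 V = 15.6 µV.

15.6 µV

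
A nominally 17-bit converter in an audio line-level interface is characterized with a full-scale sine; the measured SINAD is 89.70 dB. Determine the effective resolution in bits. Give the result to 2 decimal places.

Inverting SNR = 6.02 N + 1.76: N_eff = (89.70 − 1.76)/6.02 = 14.6080.

14.61 bits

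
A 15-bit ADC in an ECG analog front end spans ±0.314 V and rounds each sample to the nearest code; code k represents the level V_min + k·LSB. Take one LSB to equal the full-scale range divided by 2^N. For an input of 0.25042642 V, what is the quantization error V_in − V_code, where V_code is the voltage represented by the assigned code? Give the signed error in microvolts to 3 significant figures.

−3.15 µV

The full-scale span is 0.314 − (-0.314) = 0.628 V. LSB = 0.628 V / 2^15 ≈ 19.17 µV.
(V_in − V_min)/LSB = (0.25042642 − (-0.314)) × 32768/0.628 = 29450.8359 → nearest code k = 29451.
Reconstructed level: -0.314 + 29451 × 0.628/32768 V = 0.25042956543 V.
V_in − V_code = 0.25042642 − (0.25042956543) = −3.15 µV.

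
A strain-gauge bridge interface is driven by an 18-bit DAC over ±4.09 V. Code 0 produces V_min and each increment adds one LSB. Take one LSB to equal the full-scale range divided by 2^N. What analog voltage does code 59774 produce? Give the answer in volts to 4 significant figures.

-2.225 V

Span: 4.09 V − (-4.09 V) = 8.18 V. LSB = 8.18 V / 2^18.
V_out = -4.09 + 59774 × (8.18/262144) V
      = -4.09 + 1.86520 = -2.22480 V.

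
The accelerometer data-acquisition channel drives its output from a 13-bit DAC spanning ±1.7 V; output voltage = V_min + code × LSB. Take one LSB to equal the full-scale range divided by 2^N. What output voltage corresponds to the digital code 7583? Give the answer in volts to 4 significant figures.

Range = 1.7 − (-1.7) = 3.4 V. LSB = 3.4 V / 2^13.
V_out = V_min + code × LSB = -1.7 V + 7583 × 3.4 V / 8192
      = -1.7 + 3.14724 = 1.44724 V.

1.447 V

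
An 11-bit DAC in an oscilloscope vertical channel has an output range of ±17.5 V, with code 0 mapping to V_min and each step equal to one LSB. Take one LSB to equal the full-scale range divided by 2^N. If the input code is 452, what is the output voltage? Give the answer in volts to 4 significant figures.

The full-scale span is 17.5 − (-17.5) = 35 V. LSB = 35 V / 2^11.
V_out = V_min + code × LSB = -17.5 V + 452 × 35 V / 2048
      = -17.5 + 7.72461 = -9.77539 V.

-9.775 V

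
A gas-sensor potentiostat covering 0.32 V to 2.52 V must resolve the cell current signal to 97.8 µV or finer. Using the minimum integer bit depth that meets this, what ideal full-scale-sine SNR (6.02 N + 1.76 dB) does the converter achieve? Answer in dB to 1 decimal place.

Full-scale range = 2.52 V − (0.32 V) = 2.2 V.
Need 2^N ≥ 2.2 V / 97.8 µV = 22490 → N_min = 15.
Ideal SNR at N = 15: 6.02·15 + 1.76 = 92.1 dB.

92.1 dB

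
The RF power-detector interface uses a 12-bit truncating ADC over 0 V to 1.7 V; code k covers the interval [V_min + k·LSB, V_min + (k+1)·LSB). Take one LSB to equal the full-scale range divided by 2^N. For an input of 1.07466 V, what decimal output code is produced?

2589

Span = 1.7 V. LSB = 1.7 V / 2^12 ≈ 415.0 µV.
V_in − V_min = 1.07466 − (0) = 1.07466 V.
Divide by LSB: 1.07466 × 4096/1.7 = 2589.2984.
Truncating gives code 2589.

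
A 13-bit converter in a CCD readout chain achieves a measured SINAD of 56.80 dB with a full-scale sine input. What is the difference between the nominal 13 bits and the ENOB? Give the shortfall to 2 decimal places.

3.86 bits

N_eff = (56.80 − 1.76)/6.02 = 9.1429 bits.
Lost resolution: 13 − 9.1429 = 3.8571 bits.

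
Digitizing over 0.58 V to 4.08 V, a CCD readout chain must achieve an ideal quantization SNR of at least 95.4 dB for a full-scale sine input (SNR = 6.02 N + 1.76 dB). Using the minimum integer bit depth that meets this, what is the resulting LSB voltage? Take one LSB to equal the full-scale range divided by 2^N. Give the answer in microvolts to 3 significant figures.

The full-scale span is 4.08 − (0.58) = 3.5 V.
6.02 N + 1.76 ≥ 95.4 gives N ≥ 15.555, so the minimum integer is 16.
One LSB is 3.5 V / 65536 = 53.4 µV.

53.4 µV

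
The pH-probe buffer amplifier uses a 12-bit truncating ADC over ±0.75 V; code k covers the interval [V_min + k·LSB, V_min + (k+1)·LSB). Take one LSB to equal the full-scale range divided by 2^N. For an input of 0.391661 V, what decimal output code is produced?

Full-scale range = 0.75 V − (-0.75 V) = 1.5 V. LSB = 1.5 V / 2^12 ≈ 366.2 µV.
V_in − V_min = 0.391661 − (-0.75) = 1.141661 V.
Divide by LSB: 1.141661 × 4096/1.5 = 3117.4956.
Truncating gives code 3117.

3117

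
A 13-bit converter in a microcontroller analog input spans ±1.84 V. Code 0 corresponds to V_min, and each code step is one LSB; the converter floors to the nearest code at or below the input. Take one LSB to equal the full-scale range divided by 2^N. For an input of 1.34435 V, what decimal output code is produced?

7088

The full-scale span is 1.84 − (-1.84) = 3.68 V. LSB = 3.68 V / 2^13 ≈ 449.2 µV.
(V_in − V_min) × 2^13/range = (1.34435 − (-1.84)) × 8192/3.68 = 7088.640.
Floor → code = 7088.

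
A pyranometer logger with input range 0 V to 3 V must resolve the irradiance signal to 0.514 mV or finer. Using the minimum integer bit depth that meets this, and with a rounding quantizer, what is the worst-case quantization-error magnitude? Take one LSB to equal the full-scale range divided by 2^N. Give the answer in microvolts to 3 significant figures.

Range is 3 V.
Levels needed ≥ 3/0.514 mV = 5837. 2^13 = 8192 suffices, so N_min = 13.
One LSB is 3 V / 8192 = 366.21 µV.
|e|_max = LSB/2 = 183 µV.

183 µV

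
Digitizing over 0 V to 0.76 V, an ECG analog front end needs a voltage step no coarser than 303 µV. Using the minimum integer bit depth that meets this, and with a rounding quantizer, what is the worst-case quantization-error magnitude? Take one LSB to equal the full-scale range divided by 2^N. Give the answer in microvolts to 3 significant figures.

Range is 0.76 V.
Required number of levels: 0.76/303 µV = 2508.3; smallest N with 2^N ≥ that is 12.
Step size = 0.76/4096 V = 185.55 µV.
|e|_max = LSB/2 = 92.8 µV.

92.8 µV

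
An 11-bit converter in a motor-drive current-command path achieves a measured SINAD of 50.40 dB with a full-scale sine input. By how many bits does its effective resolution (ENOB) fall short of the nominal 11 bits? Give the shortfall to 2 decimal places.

ENOB = (SINAD − 1.76)/6.02 = (50.40 − 1.76)/6.02 = 8.0797 bits.
Lost resolution: 11 − 8.0797 = 2.9203 bits.

2.92 bits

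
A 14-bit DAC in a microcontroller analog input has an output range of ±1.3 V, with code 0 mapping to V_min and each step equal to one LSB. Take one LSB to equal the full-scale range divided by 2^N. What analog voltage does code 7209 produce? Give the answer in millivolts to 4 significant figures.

-156.0 mV

The full-scale span is 1.3 − (-1.3) = 2.6 V. LSB = 2.6 V / 2^14.
V_out = V_min + code × LSB = -1.3 V + 7209 × 2.6 V / 16384
      = -1.3 V + 1.14401 V = -0.155994 V.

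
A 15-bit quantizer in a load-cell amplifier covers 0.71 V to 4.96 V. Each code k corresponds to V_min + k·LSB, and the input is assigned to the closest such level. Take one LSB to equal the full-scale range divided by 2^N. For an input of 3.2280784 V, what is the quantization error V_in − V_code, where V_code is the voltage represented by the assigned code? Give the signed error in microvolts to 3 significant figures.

Full-scale range = 4.96 V − (0.71 V) = 4.25 V. LSB = 4.25 V / 2^15 ≈ 129.7 µV.
(V_in − V_min)/LSB = (3.2280784 − (0.71)) × 32768/4.25 = 19414.6807 → nearest code k = 19415.
V_code = V_min + k × range/2^15 = 0.71 + 19415 × 4.25/32768 = 3.2281198120 V.
Error = V_in − V_code = 3.2280784 − (3.2281198120) = −41.4 µV.

−41.4 µV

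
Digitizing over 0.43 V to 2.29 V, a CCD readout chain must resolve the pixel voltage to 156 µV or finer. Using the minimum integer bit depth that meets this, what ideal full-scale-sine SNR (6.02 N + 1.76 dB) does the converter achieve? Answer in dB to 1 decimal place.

86.0 dB

Range = 2.29 − (0.43) = 1.86 V.
Required number of levels: 1.86/156 µV = 11923; smallest N with 2^N ≥ that is 14.
Ideal SNR at N = 14: 6.02·14 + 1.76 = 86.0 dB.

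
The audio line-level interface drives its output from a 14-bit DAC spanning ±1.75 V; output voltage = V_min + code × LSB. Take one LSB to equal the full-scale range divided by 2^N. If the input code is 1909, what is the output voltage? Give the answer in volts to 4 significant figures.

Full-scale range = 1.75 V − (-1.75 V) = 3.5 V. LSB = 3.5 V / 2^14.
V_out = V_min + code × LSB = -1.75 V + 1909 × 3.5 V / 16384
      = -1.75 V + 0.407806 V = -1.34219 V.

-1.342 V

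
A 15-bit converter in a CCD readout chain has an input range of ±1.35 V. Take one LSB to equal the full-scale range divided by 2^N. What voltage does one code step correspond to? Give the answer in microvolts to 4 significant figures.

82.40 µV

Range = 1.35 − (-1.35) = 2.7 V.
Number of codes = 2^15 = 32768.
Step size = 2.7/32768 V = 82.40 µV.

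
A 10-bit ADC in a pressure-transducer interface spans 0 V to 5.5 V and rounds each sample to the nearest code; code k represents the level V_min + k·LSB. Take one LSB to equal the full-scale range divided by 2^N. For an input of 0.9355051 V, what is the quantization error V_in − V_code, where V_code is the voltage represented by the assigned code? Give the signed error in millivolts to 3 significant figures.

Full-scale range = 5.5 V. LSB = 5.5 V / 2^10 ≈ 5.371 mV.
(0.9355051 − (0)) / LSB = 0.9355051 × 1024/5.5 = 174.1740. Nearest integer: k = 174.
V_code = V_min + k × range/2^10 = 0 + 174 × 5.5/1024 = 0.9345703125 V.
Error = V_in − V_code = 0.9355051 − (0.9345703125) = +0.935 mV.

+0.935 mV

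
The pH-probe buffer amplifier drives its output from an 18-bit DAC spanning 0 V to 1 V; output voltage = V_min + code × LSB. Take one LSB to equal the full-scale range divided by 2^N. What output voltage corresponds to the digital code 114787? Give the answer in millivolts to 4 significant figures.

V_FS = 1 V. LSB = 1 V / 2^18.
Output = V_min + (114787/262144) × range = 0 + 0.437878 × 1 V
      = 0 + 0.437878 = 0.437878 V.

437.9 mV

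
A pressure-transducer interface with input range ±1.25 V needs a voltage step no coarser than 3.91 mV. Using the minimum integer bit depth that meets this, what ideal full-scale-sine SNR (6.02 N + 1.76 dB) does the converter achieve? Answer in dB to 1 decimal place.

Span: 1.25 V − (-1.25 V) = 2.5 V.
Need 2^N ≥ 2.5 V / 3.91 mV = 639.4 → N_min = 10.
Ideal SNR at N = 10: 6.02·10 + 1.76 = 62.0 dB.

62.0 dB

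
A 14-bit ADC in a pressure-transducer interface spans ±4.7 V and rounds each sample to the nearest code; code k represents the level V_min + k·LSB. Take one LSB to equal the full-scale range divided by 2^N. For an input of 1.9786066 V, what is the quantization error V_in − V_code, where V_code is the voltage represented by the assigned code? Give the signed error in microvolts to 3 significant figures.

Range = 4.7 − (-4.7) = 9.4 V. LSB = 9.4 V / 2^14 ≈ 0.5737 mV.
(V_in − V_min)/LSB = (1.9786066 − (-4.7)) × 16384/9.4 = 11640.6692 → nearest code k = 11641.
V_code = -4.7 + (11641/16384) × 9.4 = 1.9787963867 V.
e = 1.9786066 − (1.9787963867) = −190 µV.

−190 µV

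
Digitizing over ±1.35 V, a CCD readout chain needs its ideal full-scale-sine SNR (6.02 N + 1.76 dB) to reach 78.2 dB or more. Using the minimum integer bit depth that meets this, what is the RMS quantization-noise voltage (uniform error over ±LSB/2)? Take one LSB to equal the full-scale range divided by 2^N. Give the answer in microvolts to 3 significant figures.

95.1 µV

The full-scale span is 1.35 − (-1.35) = 2.7 V.
N ≥ (78.2 − 1.76)/6.02 = 12.698 → N_min = 13.
Step size = 2.7/8192 V = 329.59 µV.
V_rms = LSB/√12 = 95.1 µV.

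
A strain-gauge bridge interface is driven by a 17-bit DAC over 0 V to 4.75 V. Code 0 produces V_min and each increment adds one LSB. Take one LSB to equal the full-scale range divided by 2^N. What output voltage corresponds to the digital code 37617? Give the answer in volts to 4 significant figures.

1.363 V

V_FS = 4.75 V. LSB = 4.75 V / 2^17.
V_out = V_min + code × LSB = 0 V + 37617 × 4.75 V / 131072
      = 0 V + 1.36323 V = 1.36323 V.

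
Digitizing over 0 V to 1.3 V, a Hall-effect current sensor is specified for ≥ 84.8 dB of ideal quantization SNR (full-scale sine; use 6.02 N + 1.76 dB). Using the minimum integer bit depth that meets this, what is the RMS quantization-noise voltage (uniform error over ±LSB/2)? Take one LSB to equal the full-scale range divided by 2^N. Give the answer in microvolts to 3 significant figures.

Span = 1.3 V.
N ≥ (84.8 − 1.76)/6.02 = 13.794 → N_min = 14.
LSB = 1.3 V ÷ 2^14 = 1.3/16384 V = 79.346 µV.
V_rms = LSB/√12 = 22.9 µV.

22.9 µV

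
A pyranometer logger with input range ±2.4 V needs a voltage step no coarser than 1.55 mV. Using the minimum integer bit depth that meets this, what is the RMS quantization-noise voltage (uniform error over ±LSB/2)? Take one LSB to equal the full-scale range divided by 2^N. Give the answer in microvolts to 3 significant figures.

Range = 2.4 − (-2.4) = 4.8 V.
Need 2^N ≥ 4.8 V / 1.55 mV = 3097 → N_min = 12.
LSB = 4.8 V / 2^12 = 1.1719 mV.
V_rms = LSB/√12 = 338 µV.

338 µV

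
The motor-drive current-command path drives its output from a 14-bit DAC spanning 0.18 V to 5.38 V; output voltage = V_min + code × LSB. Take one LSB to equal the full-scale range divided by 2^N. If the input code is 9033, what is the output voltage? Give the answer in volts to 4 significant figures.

3.047 V

Full-scale range = 5.38 V − (0.18 V) = 5.2 V. LSB = 5.2 V / 2^14.
V_out = V_min + code × LSB = 0.18 V + 9033 × 5.2 V / 16384
      = 0.18 V + 2.86692 V = 3.04692 V.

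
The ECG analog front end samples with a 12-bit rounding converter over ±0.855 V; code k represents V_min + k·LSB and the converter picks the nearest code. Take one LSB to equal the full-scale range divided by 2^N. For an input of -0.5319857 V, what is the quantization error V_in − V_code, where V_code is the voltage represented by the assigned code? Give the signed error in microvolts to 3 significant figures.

−116 µV

Range = 0.855 − (-0.855) = 1.71 V. LSB = 1.71 V / 2^12 ≈ 417.5 µV.
(-0.5319857 − (-0.855)) / LSB = 0.3230143 × 4096/1.71 = 773.7231. Nearest integer: k = 774.
V_code = V_min + k × range/2^12 = -0.855 + 774 × 1.71/4096 = -0.5318701172 V.
Error = V_in − V_code = -0.5319857 − (-0.5318701172) = −116 µV.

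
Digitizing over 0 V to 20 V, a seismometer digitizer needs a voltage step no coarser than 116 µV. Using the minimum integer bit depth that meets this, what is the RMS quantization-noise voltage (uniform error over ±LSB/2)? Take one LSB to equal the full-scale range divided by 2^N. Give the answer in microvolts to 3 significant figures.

Range is 20 V.
Levels needed ≥ 20/116 µV = 172400. 2^18 = 262144 suffices, so N_min = 18.
Step size = 20/262144 V = 76.294 µV.
V_rms = LSB/√12 = 22.0 µV.

22.0 µV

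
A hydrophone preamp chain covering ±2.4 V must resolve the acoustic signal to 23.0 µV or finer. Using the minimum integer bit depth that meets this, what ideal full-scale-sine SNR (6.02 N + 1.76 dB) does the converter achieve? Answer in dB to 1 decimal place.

The full-scale span is 2.4 − (-2.4) = 4.8 V.
4.8 V / 23.0 µV = 208700. Since 2^17 = 131072 and 2^18 = 262144, N = 18.
6.02(18) + 1.76 = 110.12 dB.

110.1 dB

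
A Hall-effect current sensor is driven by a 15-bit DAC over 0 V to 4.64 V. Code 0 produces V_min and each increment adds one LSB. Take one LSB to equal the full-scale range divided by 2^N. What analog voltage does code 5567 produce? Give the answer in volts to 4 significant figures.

0.7883 V

V_FS = 4.64 V. LSB = 4.64 V / 2^15.
Output = V_min + (5567/32768) × range = 0 + 0.169891 × 4.64 V
      = 0 V + 0.788296 V = 0.788296 V.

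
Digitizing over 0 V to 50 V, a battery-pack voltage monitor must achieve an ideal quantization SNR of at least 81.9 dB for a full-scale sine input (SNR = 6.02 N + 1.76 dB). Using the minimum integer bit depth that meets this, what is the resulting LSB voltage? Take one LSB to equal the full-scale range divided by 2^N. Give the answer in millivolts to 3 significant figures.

Full-scale range = 50 V.
Solving 6.02 N ≥ 81.9 − 1.76: N ≥ 13.312. Round up → N = 14.
LSB = 50 V / 2^14 = 3.05 mV.

3.05 mV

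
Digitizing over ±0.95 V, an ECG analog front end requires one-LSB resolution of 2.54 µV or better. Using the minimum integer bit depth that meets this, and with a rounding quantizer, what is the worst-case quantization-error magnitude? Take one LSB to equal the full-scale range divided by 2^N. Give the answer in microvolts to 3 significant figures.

Span: 0.95 V − (-0.95 V) = 1.9 V.
Levels needed ≥ 1.9/2.54 µV = 748000. 2^20 = 1048576 suffices, so N_min = 20.
LSB = 1.9 V / 2^20 = 1.8120 µV.
Max error for round-to-nearest is LSB/2 = 0.906 µV.

0.906 µV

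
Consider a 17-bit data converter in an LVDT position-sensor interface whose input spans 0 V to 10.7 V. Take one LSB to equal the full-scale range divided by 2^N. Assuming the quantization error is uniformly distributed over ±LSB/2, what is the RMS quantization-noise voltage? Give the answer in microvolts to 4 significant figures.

23.57 µV

Full-scale range = 10.7 V.
LSB = 10.7 V / 2^17 = 81.6345 µV.
For a uniform distribution on [−LSB/2, +LSB/2], V_rms = LSB/√12 = 81.6345 µV/3.4641 = 23.57 µV.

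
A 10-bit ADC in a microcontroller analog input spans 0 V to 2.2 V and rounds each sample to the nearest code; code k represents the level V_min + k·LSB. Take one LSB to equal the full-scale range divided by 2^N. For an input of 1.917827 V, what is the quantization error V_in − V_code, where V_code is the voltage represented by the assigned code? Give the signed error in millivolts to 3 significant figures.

V_FS = 2.2 V. LSB = 2.2 V / 2^10 ≈ 2.148 mV.
(1.917827 − (0)) / LSB = 1.917827 × 1024/2.2 = 892.6613. Nearest integer: k = 893.
V_code = V_min + k × range/2^10 = 0 + 893 × 2.2/1024 = 1.918554688 V.
Error = V_in − V_code = 1.917827 − (1.918554688) = −0.728 mV.

−0.728 mV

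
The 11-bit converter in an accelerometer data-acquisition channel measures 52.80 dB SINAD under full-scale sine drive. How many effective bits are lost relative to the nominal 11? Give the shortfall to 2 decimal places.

2.52 bits

Effective bits = (52.80 − 1.76)/6.02 = 8.4784.
Lost resolution: 11 − 8.4784 = 2.5216 bits.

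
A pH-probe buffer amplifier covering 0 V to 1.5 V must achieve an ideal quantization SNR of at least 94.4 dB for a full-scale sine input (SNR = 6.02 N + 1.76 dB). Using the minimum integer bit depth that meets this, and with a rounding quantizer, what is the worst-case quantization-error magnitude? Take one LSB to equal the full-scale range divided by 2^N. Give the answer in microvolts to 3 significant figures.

V_FS = 1.5 V.
Required N = ⌈(94.4 − 1.76)/6.02⌉ = ⌈15.389⌉ = 16.
LSB = 1.5 V / 2^16 = 22.888 µV.
Half an LSB is 11.4 µV.

11.4 µV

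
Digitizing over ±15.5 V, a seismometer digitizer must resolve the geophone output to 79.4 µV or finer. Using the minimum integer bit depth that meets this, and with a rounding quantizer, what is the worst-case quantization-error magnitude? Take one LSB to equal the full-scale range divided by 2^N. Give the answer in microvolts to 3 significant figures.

29.6 µV

Full-scale range = 15.5 V − (-15.5 V) = 31 V.
31 V / 79.4 µV = 390400. Since 2^18 = 262144 and 2^19 = 524288, N = 19.
LSB = 31 V ÷ 2^19 = 31/524288 V = 59.128 µV.
Max error for round-to-nearest is LSB/2 = 29.6 µV.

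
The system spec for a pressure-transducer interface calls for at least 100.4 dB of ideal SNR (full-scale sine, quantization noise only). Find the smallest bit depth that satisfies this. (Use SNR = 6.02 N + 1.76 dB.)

Required N = ⌈(100.4 − 1.76)/6.02⌉ = ⌈16.385⌉ = 17.

17 bits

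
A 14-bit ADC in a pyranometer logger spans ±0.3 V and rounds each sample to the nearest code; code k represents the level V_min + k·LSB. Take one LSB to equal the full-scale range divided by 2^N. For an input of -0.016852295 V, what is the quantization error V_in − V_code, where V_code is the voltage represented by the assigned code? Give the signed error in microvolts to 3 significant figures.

Span: 0.3 V − (-0.3 V) = 0.6 V. LSB = 0.6 V / 2^14 ≈ 36.62 µV.
Position in LSBs: (-0.016852295 − (-0.3)) × 16384/0.6 = 7731.8200; rounding gives k = 7732.
V_code = -0.3 + (7732/16384) × 0.6 = -0.016845703125 V.
e = -0.016852295 − (-0.016845703125) = −6.59 µV.

−6.59 µV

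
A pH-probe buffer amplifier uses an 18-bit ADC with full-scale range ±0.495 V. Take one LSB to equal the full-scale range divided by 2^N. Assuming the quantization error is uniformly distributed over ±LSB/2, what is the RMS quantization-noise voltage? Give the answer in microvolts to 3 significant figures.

Span: 0.495 V − (-0.495 V) = 0.99 V.
LSB = 0.99 V ÷ 2^18 = 0.99/262144 V = 3.7766 µV.
σ_q = LSB/√12 = 3.7766 µV/3.4641 = 1.09 µV.

1.09 µV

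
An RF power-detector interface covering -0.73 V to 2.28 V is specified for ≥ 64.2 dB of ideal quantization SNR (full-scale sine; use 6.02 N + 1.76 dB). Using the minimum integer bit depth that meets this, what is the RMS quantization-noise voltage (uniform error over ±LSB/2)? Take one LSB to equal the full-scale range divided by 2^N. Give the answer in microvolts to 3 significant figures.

424 µV

Range = 2.28 − (-0.73) = 3.01 V.
6.02 N + 1.76 ≥ 64.2 gives N ≥ 10.372, so the minimum integer is 11.
Step size = 3.01/2048 V = 1.4697 mV.
V_rms = LSB/√12 = 424 µV.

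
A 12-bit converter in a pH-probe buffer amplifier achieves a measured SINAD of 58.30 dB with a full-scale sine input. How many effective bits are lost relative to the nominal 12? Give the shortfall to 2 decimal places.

Effective bits = (58.30 − 1.76)/6.02 = 9.3920.
Shortfall = 12 − 9.3920 = 2.6080 bits.

2.61 bits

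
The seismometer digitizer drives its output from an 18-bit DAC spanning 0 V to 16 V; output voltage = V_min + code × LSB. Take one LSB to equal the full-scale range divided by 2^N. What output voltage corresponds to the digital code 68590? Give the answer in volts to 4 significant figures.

4.186 V

Span = 16 V. LSB = 16 V / 2^18.
V_out = 0 + 68590 × (16/262144) V
      = 0 + 4.18640 = 4.18640 V.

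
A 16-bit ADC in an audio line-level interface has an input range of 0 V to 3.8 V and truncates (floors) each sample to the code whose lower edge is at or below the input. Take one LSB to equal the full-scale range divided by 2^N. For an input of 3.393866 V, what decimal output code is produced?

58531

V_FS = 3.8 V. LSB = 3.8 V / 2^16 ≈ 57.98 µV.
code = ⌊(V_in − V_min)/LSB⌋ = ⌊(V_in − V_min) × 2^16 / range⌋
     = ⌊(3.393866 − (0)) × 65536 / 3.8⌋ = ⌊3.393866 × 65536/3.8⌋
     = ⌊58531.685⌋ = 58531.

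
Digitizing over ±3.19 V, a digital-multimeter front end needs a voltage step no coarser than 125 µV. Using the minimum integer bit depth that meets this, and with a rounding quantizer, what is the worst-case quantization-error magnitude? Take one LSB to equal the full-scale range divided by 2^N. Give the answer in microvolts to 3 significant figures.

The full-scale span is 3.19 − (-3.19) = 6.38 V.
Required number of levels: 6.38/125 µV = 51040; smallest N with 2^N ≥ that is 16.
Step size = 6.38/65536 V = 97.351 µV.
Max error for round-to-nearest is LSB/2 = 48.7 µV.

48.7 µV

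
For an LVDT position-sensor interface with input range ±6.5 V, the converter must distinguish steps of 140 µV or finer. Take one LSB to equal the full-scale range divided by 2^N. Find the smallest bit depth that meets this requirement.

Range = 6.5 − (-6.5) = 13 V.
Need 2^N ≥ 13 V / 140 µV = 92860 → N_min = 17.

17 bits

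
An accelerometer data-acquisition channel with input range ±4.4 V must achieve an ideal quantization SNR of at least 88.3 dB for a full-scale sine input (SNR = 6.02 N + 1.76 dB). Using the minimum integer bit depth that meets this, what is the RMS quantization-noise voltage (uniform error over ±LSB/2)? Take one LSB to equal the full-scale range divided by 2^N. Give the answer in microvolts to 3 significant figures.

The full-scale span is 4.4 − (-4.4) = 8.8 V.
6.02 N + 1.76 ≥ 88.3 gives N ≥ 14.375, so the minimum integer is 15.
LSB = 8.8 V ÷ 2^15 = 8.8/32768 V = 268.55 µV.
V_rms = LSB/√12 = 77.5 µV.

77.5 µV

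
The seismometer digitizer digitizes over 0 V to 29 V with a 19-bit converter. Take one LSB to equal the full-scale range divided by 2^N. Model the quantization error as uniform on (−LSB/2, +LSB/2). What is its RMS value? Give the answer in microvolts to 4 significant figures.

V_FS = 29 V.
One LSB is 29 V / 524288 = 55.3131 µV.
For a uniform distribution on [−LSB/2, +LSB/2], V_rms = LSB/√12 = 55.3131 µV/3.4641 = 15.97 µV.

15.97 µV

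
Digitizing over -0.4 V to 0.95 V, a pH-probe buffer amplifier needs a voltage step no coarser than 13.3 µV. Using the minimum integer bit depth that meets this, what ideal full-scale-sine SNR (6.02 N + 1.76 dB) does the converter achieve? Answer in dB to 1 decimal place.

Full-scale range = 0.95 V − (-0.4 V) = 1.35 V.
Levels needed ≥ 1.35/13.3 µV = 101500. 2^17 = 131072 suffices, so N_min = 17.
6.02(17) + 1.76 = 104.10 dB.

104.1 dB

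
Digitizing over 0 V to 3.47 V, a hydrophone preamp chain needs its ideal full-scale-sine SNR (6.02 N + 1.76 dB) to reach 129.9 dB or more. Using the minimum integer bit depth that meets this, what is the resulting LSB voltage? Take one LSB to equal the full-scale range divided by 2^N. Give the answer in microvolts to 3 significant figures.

0.827 µV

V_FS = 3.47 V.
Solving 6.02 N ≥ 129.9 − 1.76: N ≥ 21.286. Round up → N = 22.
One LSB is 3.47 V / 4194304 = 0.827 µV.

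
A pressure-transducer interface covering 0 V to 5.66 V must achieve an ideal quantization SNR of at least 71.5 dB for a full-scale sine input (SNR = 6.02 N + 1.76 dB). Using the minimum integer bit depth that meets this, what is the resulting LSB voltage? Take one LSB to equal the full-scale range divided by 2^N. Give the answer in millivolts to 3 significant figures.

1.38 mV

Full-scale range = 5.66 V.
Solving 6.02 N ≥ 71.5 − 1.76: N ≥ 11.585. Round up → N = 12.
Step size = 5.66/4096 V = 1.38 mV.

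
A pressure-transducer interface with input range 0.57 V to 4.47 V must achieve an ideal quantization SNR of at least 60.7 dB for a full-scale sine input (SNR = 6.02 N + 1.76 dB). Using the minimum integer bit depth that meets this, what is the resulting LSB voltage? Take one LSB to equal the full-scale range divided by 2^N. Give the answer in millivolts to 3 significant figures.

3.81 mV

Span: 4.47 V − (0.57 V) = 3.9 V.
Solving 6.02 N ≥ 60.7 − 1.76: N ≥ 9.791. Round up → N = 10.
LSB = 3.9 V / 2^10 = 3.81 mV.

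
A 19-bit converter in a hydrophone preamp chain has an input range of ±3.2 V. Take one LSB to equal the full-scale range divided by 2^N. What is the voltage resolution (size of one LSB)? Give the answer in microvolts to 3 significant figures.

12.2 µV

Range = 3.2 − (-3.2) = 6.4 V.
Number of codes = 2^19 = 524288.
Step size = 6.4/524288 V = 12.2 µV.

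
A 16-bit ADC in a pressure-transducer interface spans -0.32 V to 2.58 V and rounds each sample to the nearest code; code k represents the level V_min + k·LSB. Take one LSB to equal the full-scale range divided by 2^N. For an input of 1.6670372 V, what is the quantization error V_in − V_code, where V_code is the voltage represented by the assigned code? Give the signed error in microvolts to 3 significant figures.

Full-scale range = 2.58 V − (-0.32 V) = 2.9 V. LSB = 2.9 V / 2^16 ≈ 44.25 µV.
(V_in − V_min)/LSB = (1.6670372 − (-0.32)) × 65536/2.9 = 44904.3000 → nearest code k = 44904.
V_code = V_min + k × range/2^16 = -0.32 + 44904 × 2.9/65536 = 1.6670239258 V.
Error = V_in − V_code = 1.6670372 − (1.6670239258) = +13.3 µV.

+13.3 µV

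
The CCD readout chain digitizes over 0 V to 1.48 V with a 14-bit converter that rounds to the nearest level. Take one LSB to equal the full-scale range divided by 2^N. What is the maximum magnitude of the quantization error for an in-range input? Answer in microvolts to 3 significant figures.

45.2 µV

Span = 1.48 V.
One LSB is 1.48 V / 16384 = 90.332 µV.
|e|_max = LSB/2 = 45.2 µV.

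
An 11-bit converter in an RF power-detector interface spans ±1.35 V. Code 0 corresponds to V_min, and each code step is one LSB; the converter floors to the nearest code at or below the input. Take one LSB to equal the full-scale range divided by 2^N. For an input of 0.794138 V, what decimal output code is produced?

Range = 1.35 − (-1.35) = 2.7 V. LSB = 2.7 V / 2^11 ≈ 1.318 mV.
code = ⌊(V_in − V_min)/LSB⌋ = ⌊(V_in − V_min) × 2^11 / range⌋
     = ⌊(0.794138 − (-1.35)) × 2048 / 2.7⌋ = ⌊2.144138 × 2048/2.7⌋
     = ⌊1626.368⌋ = 1626.

1626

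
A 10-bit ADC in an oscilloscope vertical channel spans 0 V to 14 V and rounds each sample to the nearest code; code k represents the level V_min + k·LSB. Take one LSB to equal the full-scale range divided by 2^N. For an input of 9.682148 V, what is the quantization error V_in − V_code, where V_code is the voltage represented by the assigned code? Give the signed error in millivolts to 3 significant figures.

Full-scale range = 14 V. LSB = 14 V / 2^10 ≈ 13.67 mV.
(V_in − V_min)/LSB = (9.682148 − (0)) × 1024/14 = 708.1800 → nearest code k = 708.
Reconstructed level: 0 + 708 × 14/1024 V = 9.679687500 V.
V_in − V_code = 9.682148 − (9.679687500) = +2.46 mV.

+2.46 mV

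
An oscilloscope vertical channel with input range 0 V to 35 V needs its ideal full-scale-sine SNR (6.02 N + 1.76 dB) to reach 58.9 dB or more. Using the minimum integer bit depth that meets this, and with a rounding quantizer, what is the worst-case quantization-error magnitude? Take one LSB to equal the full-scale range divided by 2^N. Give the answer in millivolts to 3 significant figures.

V_FS = 35 V.
Required N = ⌈(58.9 − 1.76)/6.02⌉ = ⌈9.492⌉ = 10.
Step size = 35/1024 V = 34.180 mV.
|e|_max = LSB/2 = 17.1 mV.

17.1 mV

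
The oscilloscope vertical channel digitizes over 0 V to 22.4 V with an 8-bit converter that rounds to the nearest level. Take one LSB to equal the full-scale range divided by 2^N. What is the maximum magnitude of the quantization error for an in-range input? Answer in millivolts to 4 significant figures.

Span = 22.4 V.
Step size = 22.4/256 V = 87.5000 mV.
|e|_max = LSB/2 = 43.75 mV.

43.75 mV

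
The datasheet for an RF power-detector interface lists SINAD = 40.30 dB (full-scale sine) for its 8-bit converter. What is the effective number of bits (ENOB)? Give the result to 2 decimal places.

6.40 bits

(40.30 − 1.76) / 6.02 = 38.54/6.02 = 6.4020 effective bits.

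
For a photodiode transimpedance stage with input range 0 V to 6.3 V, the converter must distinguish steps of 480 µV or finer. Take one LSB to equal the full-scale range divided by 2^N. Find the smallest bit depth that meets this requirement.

14 bits

Range is 6.3 V.
Levels needed ≥ 6.3/480 µV = 13120. 2^14 = 16384 suffices, so N_min = 14.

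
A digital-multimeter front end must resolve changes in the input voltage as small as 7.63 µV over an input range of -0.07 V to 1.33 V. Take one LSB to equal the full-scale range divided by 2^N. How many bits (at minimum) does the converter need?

Span: 1.33 V − (-0.07 V) = 1.4 V.
Need 2^N ≥ 1.4 V / 7.63 µV = 183500 → N_min = 18.

18 bits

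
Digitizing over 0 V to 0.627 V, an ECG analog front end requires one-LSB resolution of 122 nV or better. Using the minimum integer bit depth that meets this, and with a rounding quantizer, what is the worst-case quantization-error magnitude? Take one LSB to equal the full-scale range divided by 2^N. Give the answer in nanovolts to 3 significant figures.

37.4 nV

V_FS = 0.627 V.
Levels needed ≥ 0.627/122 nV = 5.139e6. 2^23 = 8388608 suffices, so N_min = 23.
One LSB is 0.627 V / 8388608 = 74.744 nV.
Half an LSB is 37.4 nV.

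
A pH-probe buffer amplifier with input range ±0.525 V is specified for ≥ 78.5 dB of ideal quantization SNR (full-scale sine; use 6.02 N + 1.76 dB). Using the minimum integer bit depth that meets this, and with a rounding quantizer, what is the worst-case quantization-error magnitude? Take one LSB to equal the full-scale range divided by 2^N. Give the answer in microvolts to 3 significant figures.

64.1 µV

Span: 0.525 V − (-0.525 V) = 1.05 V.
6.02 N + 1.76 ≥ 78.5 gives N ≥ 12.748, so the minimum integer is 13.
LSB = 1.05 V ÷ 2^13 = 1.05/8192 V = 128.17 µV.
Half an LSB is 64.1 µV.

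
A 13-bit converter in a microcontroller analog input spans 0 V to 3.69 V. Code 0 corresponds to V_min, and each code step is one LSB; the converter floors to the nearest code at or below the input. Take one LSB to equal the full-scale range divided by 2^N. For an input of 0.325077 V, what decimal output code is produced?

Range is 3.69 V. LSB = 3.69 V / 2^13 ≈ 450.4 µV.
code = ⌊(V_in − V_min)/LSB⌋ = ⌊(V_in − V_min) × 2^13 / range⌋
     = ⌊(0.325077 − (0)) × 8192 / 3.69⌋ = ⌊0.325077 × 8192/3.69⌋
     = ⌊721.689⌋ = 721.

721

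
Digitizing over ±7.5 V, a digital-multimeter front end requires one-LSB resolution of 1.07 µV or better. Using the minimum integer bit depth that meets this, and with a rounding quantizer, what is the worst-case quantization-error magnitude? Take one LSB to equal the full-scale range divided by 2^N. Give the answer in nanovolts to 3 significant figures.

Range = 7.5 − (-7.5) = 15 V.
Required number of levels: 15/1.07 µV = 1.4019e7; smallest N with 2^N ≥ that is 24.
One LSB is 15 V / 16777216 = 0.89407 µV.
Half an LSB is 447 nV.

447 nV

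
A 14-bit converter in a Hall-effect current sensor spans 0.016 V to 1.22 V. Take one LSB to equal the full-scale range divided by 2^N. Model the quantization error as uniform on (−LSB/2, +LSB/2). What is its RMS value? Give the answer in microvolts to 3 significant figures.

21.2 µV

Span: 1.22 V − (0.016 V) = 1.204 V.
One LSB is 1.204 V / 16384 = 73.486 µV.
RMS of a uniform error over width LSB is LSB/√12 = 21.2 µV.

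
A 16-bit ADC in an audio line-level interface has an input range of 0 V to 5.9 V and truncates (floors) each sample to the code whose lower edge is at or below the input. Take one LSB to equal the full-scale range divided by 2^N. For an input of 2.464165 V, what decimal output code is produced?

Range is 5.9 V. LSB = 5.9 V / 2^16 ≈ 90.03 µV.
V_in − V_min = 2.464165 − (0) = 2.464165 V.
Divide by LSB: 2.464165 × 65536/5.9 = 27371.4436.
Truncating gives code 27371.

27371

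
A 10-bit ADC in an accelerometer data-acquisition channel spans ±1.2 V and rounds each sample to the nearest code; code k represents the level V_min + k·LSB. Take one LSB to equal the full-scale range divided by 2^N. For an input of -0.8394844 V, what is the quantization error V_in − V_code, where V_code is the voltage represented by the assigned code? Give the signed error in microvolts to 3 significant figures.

−422 µV

The full-scale span is 1.2 − (-1.2) = 2.4 V. LSB = 2.4 V / 2^10 ≈ 2.344 mV.
(V_in − V_min)/LSB = (-0.8394844 − (-1.2)) × 1024/2.4 = 153.8200 → nearest code k = 154.
Reconstructed level: -1.2 + 154 × 2.4/1024 V = -0.8390625000 V.
V_in − V_code = -0.8394844 − (-0.8390625000) = −422 µV.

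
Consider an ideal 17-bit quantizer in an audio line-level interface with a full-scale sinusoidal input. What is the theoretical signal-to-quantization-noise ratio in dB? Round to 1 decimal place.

For an ideal N-bit converter with full-scale sine input, SNR = 6.02 N + 1.76 dB. SNR = 6.02 × 17 + 1.76 = 102.34 + 1.76 = 104.10 dB.

104.1 dB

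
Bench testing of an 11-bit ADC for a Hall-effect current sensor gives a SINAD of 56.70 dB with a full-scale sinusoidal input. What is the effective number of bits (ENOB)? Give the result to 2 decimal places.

(56.70 − 1.76) / 6.02 = 54.94/6.02 = 9.1262 effective bits.

9.13 bits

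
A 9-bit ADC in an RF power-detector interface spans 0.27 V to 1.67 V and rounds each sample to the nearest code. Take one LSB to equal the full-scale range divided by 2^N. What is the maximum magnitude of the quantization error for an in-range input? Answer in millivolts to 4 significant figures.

Range = 1.67 − (0.27) = 1.4 V.
One LSB is 1.4 V / 512 = 2.73438 mV.
Worst-case error for round-to-nearest is half an LSB: 1.367 mV.

1.367 mV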